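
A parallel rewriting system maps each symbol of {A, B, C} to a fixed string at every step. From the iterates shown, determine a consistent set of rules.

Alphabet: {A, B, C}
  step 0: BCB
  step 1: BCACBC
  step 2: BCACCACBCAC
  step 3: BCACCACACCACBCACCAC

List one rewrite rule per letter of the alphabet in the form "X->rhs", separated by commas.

A->C, B->BC, C->AC

  step 2 ⇒ step 3: BCACCACBCAC ⇒ BC·AC·C·AC·AC·C·AC·BC·AC·C·AC
    A ↦ C
    B ↦ BC
    C ↦ AC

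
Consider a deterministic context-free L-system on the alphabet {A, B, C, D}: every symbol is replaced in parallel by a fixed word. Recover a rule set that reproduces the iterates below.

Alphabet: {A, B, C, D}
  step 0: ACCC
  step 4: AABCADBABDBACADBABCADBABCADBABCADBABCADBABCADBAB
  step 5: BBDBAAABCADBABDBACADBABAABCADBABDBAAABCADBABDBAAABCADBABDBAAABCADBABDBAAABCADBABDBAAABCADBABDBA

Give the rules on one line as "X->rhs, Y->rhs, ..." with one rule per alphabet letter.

  step 4 ⇒ step 5: AABCADBABDBACADBABCADBABCADBABCADBABCADBABCADBAB ⇒ B·B·DBA·AA·B·CA·DBA·B·DBA·CA·DBA·B·AA·B·CA·DBA·B·DBA·AA·B·CA·DBA·B·DBA·AA·B·CA·DBA·B·DBA·AA·B·CA·DBA·B·DBA·AA·B·CA·DBA·B·DBA·AA·B·CA·DBA·B·DBA
    A ↦ B
    B ↦ DBA
    C ↦ AA
    D ↦ CA

A->B, B->DBA, C->AA, D->CA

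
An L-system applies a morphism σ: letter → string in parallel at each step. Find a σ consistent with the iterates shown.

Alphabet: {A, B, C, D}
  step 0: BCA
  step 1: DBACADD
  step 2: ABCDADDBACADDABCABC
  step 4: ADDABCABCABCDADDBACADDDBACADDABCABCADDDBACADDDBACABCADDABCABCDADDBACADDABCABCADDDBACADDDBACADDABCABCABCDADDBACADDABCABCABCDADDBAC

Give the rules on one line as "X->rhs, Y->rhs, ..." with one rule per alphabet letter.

A->ADD, B->D, C->BAC, D->ABC

  step 1 ⇒ step 2: DBACADD ⇒ ABC·D·ADD·BAC·ADD·ABC·ABC
    A ↦ ADD
    B ↦ D
    C ↦ BAC
    D ↦ ABC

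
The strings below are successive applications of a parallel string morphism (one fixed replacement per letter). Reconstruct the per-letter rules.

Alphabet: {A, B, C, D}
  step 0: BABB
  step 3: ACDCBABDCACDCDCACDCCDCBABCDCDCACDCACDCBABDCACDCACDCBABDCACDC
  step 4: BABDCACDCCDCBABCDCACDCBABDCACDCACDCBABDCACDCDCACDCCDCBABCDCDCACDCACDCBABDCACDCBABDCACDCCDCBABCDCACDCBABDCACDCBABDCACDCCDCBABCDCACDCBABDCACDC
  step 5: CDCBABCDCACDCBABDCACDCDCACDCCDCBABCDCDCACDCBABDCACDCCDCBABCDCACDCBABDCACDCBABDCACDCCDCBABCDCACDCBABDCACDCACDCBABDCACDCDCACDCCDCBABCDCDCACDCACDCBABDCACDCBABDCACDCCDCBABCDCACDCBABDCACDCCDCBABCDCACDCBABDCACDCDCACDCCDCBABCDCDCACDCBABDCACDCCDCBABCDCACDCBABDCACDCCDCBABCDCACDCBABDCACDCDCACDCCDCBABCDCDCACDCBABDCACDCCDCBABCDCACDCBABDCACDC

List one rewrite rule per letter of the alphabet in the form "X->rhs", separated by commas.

  step 4 ⇒ step 5: BABDCACDCCDCBABCDCACDCBABDCACDCACDCBABDCACDCDCACDCCDCBABCDCDCACDCACDCBABDCACDCBABDCACDCCDCBABCDCACDCBABDCACDCBABDCACDCCDCBABCDCACDCBABDCACDC ⇒ CDC·BAB·CDC·AC·DC·BAB·DC·AC·DC·DC·AC·DC·CDC·BAB·CDC·DC·AC·DC·BAB·DC·AC·DC·CDC·BAB·CDC·AC·DC·BAB·DC·AC·DC·BAB·DC·AC·DC·CDC·BAB·CDC·AC·DC·BAB·DC·AC·DC·AC·DC·BAB·DC·AC·DC·DC·AC·DC·CDC·BAB·CDC·DC·AC·DC·AC·DC·BAB·DC·AC·DC·BAB·DC·AC·DC·CDC·BAB·CDC·AC·DC·BAB·DC·AC·DC·CDC·BAB·CDC·AC·DC·BAB·DC·AC·DC·DC·AC·DC·CDC·BAB·CDC·DC·AC·DC·BAB·DC·AC·DC·CDC·BAB·CDC·AC·DC·BAB·DC·AC·DC·CDC·BAB·CDC·AC·DC·BAB·DC·AC·DC·DC·AC·DC·CDC·BAB·CDC·DC·AC·DC·BAB·DC·AC·DC·CDC·BAB·CDC·AC·DC·BAB·DC·AC·DC
    A ↦ BAB
    B ↦ CDC
    C ↦ DC
    D ↦ AC

A->BAB, B->CDC, C->DC, D->AC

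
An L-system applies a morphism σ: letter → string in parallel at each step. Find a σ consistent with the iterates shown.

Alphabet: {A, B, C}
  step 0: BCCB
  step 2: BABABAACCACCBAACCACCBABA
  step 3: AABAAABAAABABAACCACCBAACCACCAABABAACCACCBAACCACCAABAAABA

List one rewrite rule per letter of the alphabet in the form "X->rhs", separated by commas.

A->BA, B->AA, C->ACC

  step 2 ⇒ step 3: BABABAACCACCBAACCACCBABA ⇒ AA·BA·AA·BA·AA·BA·BA·ACC·ACC·BA·ACC·ACC·AA·BA·BA·ACC·ACC·BA·ACC·ACC·AA·BA·AA·BA
    A ↦ BA
    B ↦ AA
    C ↦ ACC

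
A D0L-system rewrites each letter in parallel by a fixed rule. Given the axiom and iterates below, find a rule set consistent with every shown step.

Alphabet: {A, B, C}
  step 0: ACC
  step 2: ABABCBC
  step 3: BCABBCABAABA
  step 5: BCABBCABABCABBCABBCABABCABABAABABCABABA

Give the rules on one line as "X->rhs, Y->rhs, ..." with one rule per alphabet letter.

  step 2 ⇒ step 3: ABABCBC ⇒ BC·AB·BC·AB·A·AB·A
    A ↦ BC
    B ↦ AB
    C ↦ A

A->BC, B->AB, C->A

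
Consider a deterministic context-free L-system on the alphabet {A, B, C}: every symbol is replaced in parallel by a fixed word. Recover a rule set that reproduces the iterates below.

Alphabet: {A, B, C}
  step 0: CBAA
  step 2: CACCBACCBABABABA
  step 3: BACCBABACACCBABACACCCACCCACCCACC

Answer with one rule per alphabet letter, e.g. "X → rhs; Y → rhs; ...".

A->CC, B->CA, C->BA

  step 2 ⇒ step 3: CACCBACCBABABABA ⇒ BA·CC·BA·BA·CA·CC·BA·BA·CA·CC·CA·CC·CA·CC·CA·CC
    A ↦ CC
    B ↦ CA
    C ↦ BA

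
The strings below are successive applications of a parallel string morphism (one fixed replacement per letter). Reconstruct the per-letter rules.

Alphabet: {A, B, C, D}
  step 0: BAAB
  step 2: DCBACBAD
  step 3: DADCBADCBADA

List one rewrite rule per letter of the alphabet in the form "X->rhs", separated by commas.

  step 2 ⇒ step 3: DCBACBAD ⇒ DA·D·C·BA·D·C·BA·DA
    A ↦ BA
    B ↦ C
    C ↦ D
    D ↦ DA

A->BA, B->C, C->D, D->DA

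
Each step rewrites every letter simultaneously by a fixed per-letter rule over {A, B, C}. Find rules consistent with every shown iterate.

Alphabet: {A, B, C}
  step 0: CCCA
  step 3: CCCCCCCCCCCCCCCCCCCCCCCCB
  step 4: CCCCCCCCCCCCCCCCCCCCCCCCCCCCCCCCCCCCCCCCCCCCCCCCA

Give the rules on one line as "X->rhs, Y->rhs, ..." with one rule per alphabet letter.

A->B, B->A, C->CC

  step 3 ⇒ step 4: CCCCCCCCCCCCCCCCCCCCCCCCB ⇒ CC·CC·CC·CC·CC·CC·CC·CC·CC·CC·CC·CC·CC·CC·CC·CC·CC·CC·CC·CC·CC·CC·CC·CC·A
    B ↦ A
    C ↦ CC
    A ↦ B  (constrained at step 0)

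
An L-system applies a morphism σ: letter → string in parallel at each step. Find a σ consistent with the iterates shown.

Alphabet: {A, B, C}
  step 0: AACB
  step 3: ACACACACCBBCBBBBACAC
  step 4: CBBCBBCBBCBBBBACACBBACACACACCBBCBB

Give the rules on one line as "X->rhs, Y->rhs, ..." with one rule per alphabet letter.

  step 3 ⇒ step 4: ACACACACCBBCBBBBACAC ⇒ C·BB·C·BB·C·BB·C·BB·BB·AC·AC·BB·AC·AC·AC·AC·C·BB·C·BB
    A ↦ C
    B ↦ AC
    C ↦ BB

A->C, B->AC, C->BB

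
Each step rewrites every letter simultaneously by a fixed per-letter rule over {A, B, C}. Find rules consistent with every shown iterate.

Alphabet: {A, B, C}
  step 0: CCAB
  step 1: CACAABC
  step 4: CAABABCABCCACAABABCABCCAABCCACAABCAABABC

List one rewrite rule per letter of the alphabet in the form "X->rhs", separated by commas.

A->AB, B->C, C->CA

  step 0 ⇒ step 1: CCAB ⇒ CA·CA·AB·C
    A ↦ AB
    B ↦ C
    C ↦ CA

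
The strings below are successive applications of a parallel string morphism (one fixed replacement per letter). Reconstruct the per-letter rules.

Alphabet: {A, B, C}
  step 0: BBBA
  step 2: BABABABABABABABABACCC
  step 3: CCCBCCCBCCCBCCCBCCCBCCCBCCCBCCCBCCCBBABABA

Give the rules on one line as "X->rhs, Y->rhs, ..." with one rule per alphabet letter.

A->B, B->CCC, C->BA

  step 2 ⇒ step 3: BABABABABABABABABACCC ⇒ CCC·B·CCC·B·CCC·B·CCC·B·CCC·B·CCC·B·CCC·B·CCC·B·CCC·B·BA·BA·BA
    A ↦ B
    B ↦ CCC
    C ↦ BA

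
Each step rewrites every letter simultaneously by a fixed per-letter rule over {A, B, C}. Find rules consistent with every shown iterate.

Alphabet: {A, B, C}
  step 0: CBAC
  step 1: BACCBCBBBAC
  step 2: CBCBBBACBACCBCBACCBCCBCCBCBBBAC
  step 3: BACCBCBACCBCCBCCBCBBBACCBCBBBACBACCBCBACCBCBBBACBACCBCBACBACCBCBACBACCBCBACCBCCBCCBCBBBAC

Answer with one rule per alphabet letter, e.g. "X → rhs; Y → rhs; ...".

  step 2 ⇒ step 3: CBCBBBACBACCBCBACCBCCBCCBCBBBAC ⇒ BAC·CBC·BAC·CBC·CBC·CBC·BB·BAC·CBC·BB·BAC·BAC·CBC·BAC·CBC·BB·BAC·BAC·CBC·BAC·BAC·CBC·BAC·BAC·CBC·BAC·CBC·CBC·CBC·BB·BAC
    A ↦ BB
    B ↦ CBC
    C ↦ BAC

A->BB, B->CBC, C->BAC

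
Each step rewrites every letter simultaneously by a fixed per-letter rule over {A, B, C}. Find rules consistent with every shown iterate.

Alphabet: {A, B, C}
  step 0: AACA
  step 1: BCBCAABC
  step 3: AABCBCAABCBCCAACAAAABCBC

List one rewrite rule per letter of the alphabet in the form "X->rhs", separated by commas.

  step 0 ⇒ step 1: AACA ⇒ BC·BC·AA·BC
    A ↦ BC
    C ↦ AA
    B ↦ C  (constrained at step 1)

A->BC, B->C, C->AA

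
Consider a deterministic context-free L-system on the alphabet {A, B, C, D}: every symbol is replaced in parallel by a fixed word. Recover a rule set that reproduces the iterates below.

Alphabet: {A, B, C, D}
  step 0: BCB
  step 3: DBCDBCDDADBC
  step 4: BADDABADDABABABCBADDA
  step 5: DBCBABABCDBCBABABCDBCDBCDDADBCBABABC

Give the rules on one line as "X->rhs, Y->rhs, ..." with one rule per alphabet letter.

  step 4 ⇒ step 5: BADDABADDABABABCBADDA ⇒ D·BC·BA·BA·BC·D·BC·BA·BA·BC·D·BC·D·BC·D·DA·D·BC·BA·BA·BC
    A ↦ BC
    B ↦ D
    C ↦ DA
    D ↦ BA

A->BC, B->D, C->DA, D->BA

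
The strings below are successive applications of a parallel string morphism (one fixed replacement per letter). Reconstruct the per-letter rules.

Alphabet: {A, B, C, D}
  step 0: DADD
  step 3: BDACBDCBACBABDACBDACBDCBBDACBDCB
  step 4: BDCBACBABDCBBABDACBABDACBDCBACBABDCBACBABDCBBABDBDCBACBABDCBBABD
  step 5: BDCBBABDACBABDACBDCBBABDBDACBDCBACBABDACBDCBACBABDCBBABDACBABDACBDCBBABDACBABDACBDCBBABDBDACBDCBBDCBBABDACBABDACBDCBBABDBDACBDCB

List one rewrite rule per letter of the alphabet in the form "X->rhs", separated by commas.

  step 4 ⇒ step 5: BDCBACBABDCBBABDACBABDACBDCBACBABDCBACBABDCBBABDBDCBACBABDCBBABD ⇒ BD·CB·BA·BD·AC·BA·BD·AC·BD·CB·BA·BD·BD·AC·BD·CB·AC·BA·BD·AC·BD·CB·AC·BA·BD·CB·BA·BD·AC·BA·BD·AC·BD·CB·BA·BD·AC·BA·BD·AC·BD·CB·BA·BD·BD·AC·BD·CB·BD·CB·BA·BD·AC·BA·BD·AC·BD·CB·BA·BD·BD·AC·BD·CB
    A ↦ AC
    B ↦ BD
    C ↦ BA
    D ↦ CB

A->AC, B->BD, C->BA, D->CB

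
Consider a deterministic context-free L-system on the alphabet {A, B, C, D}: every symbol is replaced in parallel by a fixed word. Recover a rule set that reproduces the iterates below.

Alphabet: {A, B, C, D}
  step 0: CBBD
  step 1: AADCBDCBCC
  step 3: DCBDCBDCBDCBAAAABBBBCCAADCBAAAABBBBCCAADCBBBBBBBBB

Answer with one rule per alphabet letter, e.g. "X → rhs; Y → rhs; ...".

  step 0 ⇒ step 1: CBBD ⇒ AA·DCB·DCB·CC
    B ↦ DCB
    C ↦ AA
    D ↦ CC
    A ↦ BB  (constrained at step 1)

A->BB, B->DCB, C->AA, D->CC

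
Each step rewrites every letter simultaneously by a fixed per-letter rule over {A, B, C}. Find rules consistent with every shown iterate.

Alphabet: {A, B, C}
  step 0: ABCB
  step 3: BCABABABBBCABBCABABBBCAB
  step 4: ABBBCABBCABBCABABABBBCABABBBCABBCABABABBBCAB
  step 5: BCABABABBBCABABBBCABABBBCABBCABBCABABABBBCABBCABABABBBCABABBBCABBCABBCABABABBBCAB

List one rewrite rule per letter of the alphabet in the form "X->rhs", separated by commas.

  step 4 ⇒ step 5: ABBBCABBCABBCABABABBBCABABBBCABBCABABABBBCAB ⇒ BC·AB·AB·AB·B·BC·AB·AB·B·BC·AB·AB·B·BC·AB·BC·AB·BC·AB·AB·AB·B·BC·AB·BC·AB·AB·AB·B·BC·AB·AB·B·BC·AB·BC·AB·BC·AB·AB·AB·B·BC·AB
    A ↦ BC
    B ↦ AB
    C ↦ B

A->BC, B->AB, C->B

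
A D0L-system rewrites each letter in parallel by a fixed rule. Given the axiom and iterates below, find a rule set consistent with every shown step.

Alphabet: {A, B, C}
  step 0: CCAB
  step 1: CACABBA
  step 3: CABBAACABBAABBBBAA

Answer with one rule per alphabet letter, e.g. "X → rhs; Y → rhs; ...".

A->BB, B->A, C->CA

  step 0 ⇒ step 1: CCAB ⇒ CA·CA·BB·A
    A ↦ BB
    B ↦ A
    C ↦ CA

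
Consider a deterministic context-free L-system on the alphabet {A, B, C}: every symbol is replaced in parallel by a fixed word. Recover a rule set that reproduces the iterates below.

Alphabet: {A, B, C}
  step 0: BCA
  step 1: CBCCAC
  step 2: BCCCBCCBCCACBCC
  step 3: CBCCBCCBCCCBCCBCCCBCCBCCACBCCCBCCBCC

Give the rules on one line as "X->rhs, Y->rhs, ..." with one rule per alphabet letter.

  step 2 ⇒ step 3: BCCCBCCBCCACBCC ⇒ C·BCC·BCC·BCC·C·BCC·BCC·C·BCC·BCC·AC·BCC·C·BCC·BCC
    A ↦ AC
    B ↦ C
    C ↦ BCC

A->AC, B->C, C->BCC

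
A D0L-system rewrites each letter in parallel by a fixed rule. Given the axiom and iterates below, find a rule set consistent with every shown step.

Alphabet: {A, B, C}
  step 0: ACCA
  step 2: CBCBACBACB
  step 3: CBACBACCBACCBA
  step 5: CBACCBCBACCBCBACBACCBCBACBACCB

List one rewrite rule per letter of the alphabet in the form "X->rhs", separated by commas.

  step 2 ⇒ step 3: CBCBACBACB ⇒ CB·A·CB·A·C·CB·A·C·CB·A
    A ↦ C
    B ↦ A
    C ↦ CB

A->C, B->A, C->CB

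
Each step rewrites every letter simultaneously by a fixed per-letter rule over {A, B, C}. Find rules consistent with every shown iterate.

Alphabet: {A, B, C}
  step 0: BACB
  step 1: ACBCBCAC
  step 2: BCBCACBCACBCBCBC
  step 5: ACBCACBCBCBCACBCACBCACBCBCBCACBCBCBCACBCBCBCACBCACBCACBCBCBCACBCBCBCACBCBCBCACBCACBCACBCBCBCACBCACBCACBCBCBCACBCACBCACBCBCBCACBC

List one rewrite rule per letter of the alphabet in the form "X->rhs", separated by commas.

A->BC, B->AC, C->BC

  step 1 ⇒ step 2: ACBCBCAC ⇒ BC·BC·AC·BC·AC·BC·BC·BC
    A ↦ BC
    B ↦ AC
    C ↦ BC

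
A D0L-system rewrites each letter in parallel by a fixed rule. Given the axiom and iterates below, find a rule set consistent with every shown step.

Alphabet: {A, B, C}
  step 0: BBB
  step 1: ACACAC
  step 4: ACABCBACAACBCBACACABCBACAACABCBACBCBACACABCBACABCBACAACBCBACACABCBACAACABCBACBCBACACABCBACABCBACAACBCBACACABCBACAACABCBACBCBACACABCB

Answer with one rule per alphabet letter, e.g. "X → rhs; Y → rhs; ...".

A->ACA, B->AC, C->BCB

  step 0 ⇒ step 1: BBB ⇒ AC·AC·AC
    B ↦ AC
    A ↦ ACA  (constrained at step 1)
    C ↦ BCB  (constrained at step 1)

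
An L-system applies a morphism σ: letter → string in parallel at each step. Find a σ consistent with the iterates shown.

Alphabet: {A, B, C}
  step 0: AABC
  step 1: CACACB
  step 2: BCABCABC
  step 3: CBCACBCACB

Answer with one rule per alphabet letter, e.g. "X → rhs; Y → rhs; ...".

A->CA, B->C, C->B

  step 2 ⇒ step 3: BCABCABC ⇒ C·B·CA·C·B·CA·C·B
    A ↦ CA
    B ↦ C
    C ↦ B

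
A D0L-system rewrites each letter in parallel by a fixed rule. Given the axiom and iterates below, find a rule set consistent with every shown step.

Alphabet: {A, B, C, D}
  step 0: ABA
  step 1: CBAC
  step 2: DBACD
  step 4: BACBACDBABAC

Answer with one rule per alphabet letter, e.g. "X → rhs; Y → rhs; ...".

  step 1 ⇒ step 2: CBAC ⇒ D·BA·C·D
    A ↦ C
    B ↦ BA
    C ↦ D
    D ↦ BA  (constrained at step 2)

A->C, B->BA, C->D, D->BA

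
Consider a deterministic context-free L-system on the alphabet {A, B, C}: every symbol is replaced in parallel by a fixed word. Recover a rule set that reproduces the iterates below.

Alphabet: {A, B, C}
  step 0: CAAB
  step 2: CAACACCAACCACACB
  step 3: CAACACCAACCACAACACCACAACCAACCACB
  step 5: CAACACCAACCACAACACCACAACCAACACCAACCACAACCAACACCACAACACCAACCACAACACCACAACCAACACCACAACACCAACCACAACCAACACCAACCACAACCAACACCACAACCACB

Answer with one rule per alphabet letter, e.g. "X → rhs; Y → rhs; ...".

  step 2 ⇒ step 3: CAACACCAACCACACB ⇒ CA·AC·AC·CA·AC·CA·CA·AC·AC·CA·CA·AC·CA·AC·CA·CB
    A ↦ AC
    B ↦ CB
    C ↦ CA

A->AC, B->CB, C->CA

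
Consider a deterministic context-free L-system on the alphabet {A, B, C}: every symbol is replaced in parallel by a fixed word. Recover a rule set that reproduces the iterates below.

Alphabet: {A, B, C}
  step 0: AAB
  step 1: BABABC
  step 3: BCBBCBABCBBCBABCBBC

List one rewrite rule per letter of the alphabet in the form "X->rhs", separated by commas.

  step 0 ⇒ step 1: AAB ⇒ BA·BA·BC
    A ↦ BA
    B ↦ BC
    C ↦ B  (constrained at step 1)

A->BA, B->BC, C->B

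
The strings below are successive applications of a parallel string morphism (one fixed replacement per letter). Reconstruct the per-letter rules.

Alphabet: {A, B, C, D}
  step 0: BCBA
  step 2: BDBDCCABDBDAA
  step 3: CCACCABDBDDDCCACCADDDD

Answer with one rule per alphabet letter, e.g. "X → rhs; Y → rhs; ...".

  step 2 ⇒ step 3: BDBDCCABDBDAA ⇒ CC·A·CC·A·BD·BD·DD·CC·A·CC·A·DD·DD
    A ↦ DD
    B ↦ CC
    C ↦ BD
    D ↦ A

A->DD, B->CC, C->BD, D->A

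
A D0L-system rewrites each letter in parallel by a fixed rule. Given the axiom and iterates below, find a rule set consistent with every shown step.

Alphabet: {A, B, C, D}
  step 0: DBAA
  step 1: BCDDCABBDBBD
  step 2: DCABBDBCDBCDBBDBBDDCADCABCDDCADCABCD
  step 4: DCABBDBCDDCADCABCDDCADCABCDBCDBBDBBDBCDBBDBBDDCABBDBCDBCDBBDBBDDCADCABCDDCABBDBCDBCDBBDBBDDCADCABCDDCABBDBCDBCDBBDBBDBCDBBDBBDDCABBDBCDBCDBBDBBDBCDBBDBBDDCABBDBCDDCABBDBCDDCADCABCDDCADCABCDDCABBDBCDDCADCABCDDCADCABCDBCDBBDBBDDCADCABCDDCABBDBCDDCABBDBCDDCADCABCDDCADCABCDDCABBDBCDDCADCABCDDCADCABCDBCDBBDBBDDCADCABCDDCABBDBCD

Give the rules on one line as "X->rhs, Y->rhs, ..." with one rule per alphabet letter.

  step 1 ⇒ step 2: BCDDCABBDBBD ⇒ DCA·BBD·BCD·BCD·BBD·BBD·DCA·DCA·BCD·DCA·DCA·BCD
    A ↦ BBD
    B ↦ DCA
    C ↦ BBD
    D ↦ BCD

A->BBD, B->DCA, C->BBD, D->BCD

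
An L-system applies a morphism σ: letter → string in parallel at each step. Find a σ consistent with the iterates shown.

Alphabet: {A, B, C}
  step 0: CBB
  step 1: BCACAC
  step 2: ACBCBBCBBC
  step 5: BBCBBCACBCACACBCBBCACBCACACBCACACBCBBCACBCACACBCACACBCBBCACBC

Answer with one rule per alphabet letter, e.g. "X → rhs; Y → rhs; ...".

  step 1 ⇒ step 2: BCACAC ⇒ AC·BC·B·BC·B·BC
    A ↦ B
    B ↦ AC
    C ↦ BC

A->B, B->AC, C->BC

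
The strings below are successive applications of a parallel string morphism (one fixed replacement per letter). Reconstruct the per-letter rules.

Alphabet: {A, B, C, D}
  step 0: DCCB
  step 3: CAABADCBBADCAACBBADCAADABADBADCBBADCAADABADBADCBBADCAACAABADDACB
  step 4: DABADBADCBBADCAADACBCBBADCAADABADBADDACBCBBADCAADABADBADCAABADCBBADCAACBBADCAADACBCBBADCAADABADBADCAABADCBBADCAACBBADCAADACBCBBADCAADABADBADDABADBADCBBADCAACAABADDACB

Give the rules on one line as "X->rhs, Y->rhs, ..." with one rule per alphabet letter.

A->BAD, B->CB, C->DA, D->CAA

  step 3 ⇒ step 4: CAABADCBBADCAACBBADCAADABADBADCBBADCAADABADBADCBBADCAACAABADDACB ⇒ DA·BAD·BAD·CB·BAD·CAA·DA·CB·CB·BAD·CAA·DA·BAD·BAD·DA·CB·CB·BAD·CAA·DA·BAD·BAD·CAA·BAD·CB·BAD·CAA·CB·BAD·CAA·DA·CB·CB·BAD·CAA·DA·BAD·BAD·CAA·BAD·CB·BAD·CAA·CB·BAD·CAA·DA·CB·CB·BAD·CAA·DA·BAD·BAD·DA·BAD·BAD·CB·BAD·CAA·CAA·BAD·DA·CB
    A ↦ BAD
    B ↦ CB
    C ↦ DA
    D ↦ CAA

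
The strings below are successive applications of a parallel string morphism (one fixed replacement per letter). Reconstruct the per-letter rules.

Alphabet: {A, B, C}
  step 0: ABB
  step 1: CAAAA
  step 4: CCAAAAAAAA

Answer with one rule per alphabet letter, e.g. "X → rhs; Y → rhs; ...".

  step 0 ⇒ step 1: ABB ⇒ C·AA·AA
    A ↦ C
    B ↦ AA
    C ↦ B  (constrained at step 1)

A->C, B->AA, C->B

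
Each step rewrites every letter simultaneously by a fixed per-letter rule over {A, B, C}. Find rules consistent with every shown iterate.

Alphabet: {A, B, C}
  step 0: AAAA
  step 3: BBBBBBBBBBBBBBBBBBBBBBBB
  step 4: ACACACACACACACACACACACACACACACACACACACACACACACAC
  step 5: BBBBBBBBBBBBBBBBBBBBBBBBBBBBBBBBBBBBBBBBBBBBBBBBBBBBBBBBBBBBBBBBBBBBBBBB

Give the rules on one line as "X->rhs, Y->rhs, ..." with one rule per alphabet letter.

  step 4 ⇒ step 5: ACACACACACACACACACACACACACACACACACACACACACACACAC ⇒ BB·B·BB·B·BB·B·BB·B·BB·B·BB·B·BB·B·BB·B·BB·B·BB·B·BB·B·BB·B·BB·B·BB·B·BB·B·BB·B·BB·B·BB·B·BB·B·BB·B·BB·B·BB·B·BB·B·BB·B
    A ↦ BB
    C ↦ B
  step 3 ⇒ step 4: BBBBBBBBBBBBBBBBBBBBBBBB ⇒ AC·AC·AC·AC·AC·AC·AC·AC·AC·AC·AC·AC·AC·AC·AC·AC·AC·AC·AC·AC·AC·AC·AC·AC
    B ↦ AC

A->BB, B->AC, C->B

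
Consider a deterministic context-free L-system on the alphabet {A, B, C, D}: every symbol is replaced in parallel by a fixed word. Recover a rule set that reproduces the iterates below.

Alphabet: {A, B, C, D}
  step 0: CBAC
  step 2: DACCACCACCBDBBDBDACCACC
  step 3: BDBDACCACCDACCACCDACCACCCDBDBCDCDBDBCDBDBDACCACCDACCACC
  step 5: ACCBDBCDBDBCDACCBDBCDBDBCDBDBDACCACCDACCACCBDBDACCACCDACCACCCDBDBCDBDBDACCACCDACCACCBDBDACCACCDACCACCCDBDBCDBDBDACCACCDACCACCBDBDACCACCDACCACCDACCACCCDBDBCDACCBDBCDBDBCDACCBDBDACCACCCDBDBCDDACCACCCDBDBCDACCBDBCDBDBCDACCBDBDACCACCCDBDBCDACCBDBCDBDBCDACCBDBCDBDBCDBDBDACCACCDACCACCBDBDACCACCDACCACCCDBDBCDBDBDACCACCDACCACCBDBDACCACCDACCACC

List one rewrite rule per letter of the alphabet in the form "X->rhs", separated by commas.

A->D, B->CD, C->ACC, D->BDB

  step 2 ⇒ step 3: DACCACCACCBDBBDBDACCACC ⇒ BDB·D·ACC·ACC·D·ACC·ACC·D·ACC·ACC·CD·BDB·CD·CD·BDB·CD·BDB·D·ACC·ACC·D·ACC·ACC
    A ↦ D
    B ↦ CD
    C ↦ ACC
    D ↦ BDB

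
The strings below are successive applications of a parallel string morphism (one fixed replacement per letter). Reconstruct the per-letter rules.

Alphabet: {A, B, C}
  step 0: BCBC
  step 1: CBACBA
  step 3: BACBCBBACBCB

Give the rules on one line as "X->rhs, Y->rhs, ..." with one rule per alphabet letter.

  step 0 ⇒ step 1: BCBC ⇒ CB·A·CB·A
    B ↦ CB
    C ↦ A
    A ↦ B  (constrained at step 1)

A->B, B->CB, C->A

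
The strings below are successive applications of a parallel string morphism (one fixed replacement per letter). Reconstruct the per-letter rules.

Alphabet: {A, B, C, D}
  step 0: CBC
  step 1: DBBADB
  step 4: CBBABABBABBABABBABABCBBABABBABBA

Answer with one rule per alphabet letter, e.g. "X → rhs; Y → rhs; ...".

A->B, B->BA, C->DB, D->CB

  step 0 ⇒ step 1: CBC ⇒ DB·BA·DB
    B ↦ BA
    C ↦ DB
    A ↦ B  (constrained at step 1)
    D ↦ CB  (constrained at step 1)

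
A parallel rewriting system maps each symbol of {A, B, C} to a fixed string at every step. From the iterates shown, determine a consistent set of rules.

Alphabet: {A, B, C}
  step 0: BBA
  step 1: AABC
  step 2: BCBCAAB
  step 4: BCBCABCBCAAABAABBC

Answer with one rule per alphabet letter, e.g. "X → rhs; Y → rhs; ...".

  step 1 ⇒ step 2: AABC ⇒ BC·BC·A·AB
    A ↦ BC
    B ↦ A
    C ↦ AB

A->BC, B->A, C->AB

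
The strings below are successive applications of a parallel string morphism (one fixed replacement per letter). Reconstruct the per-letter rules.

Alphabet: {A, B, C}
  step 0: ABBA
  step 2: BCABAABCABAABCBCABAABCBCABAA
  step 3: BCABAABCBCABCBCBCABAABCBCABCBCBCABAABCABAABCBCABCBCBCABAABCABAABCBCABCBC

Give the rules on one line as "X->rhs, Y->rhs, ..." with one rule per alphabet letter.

  step 2 ⇒ step 3: BCABAABCABAABCBCABAABCBCABAA ⇒ BCA·BAA·BC·BCA·BC·BC·BCA·BAA·BC·BCA·BC·BC·BCA·BAA·BCA·BAA·BC·BCA·BC·BC·BCA·BAA·BCA·BAA·BC·BCA·BC·BC
    A ↦ BC
    B ↦ BCA
    C ↦ BAA

A->BC, B->BCA, C->BAA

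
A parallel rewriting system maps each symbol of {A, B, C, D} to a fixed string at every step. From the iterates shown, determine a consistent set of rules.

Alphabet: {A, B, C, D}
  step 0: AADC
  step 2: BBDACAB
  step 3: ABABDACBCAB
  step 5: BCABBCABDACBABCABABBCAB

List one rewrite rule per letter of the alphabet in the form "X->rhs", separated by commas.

  step 2 ⇒ step 3: BBDACAB ⇒ AB·AB·DA·C·B·C·AB
    A ↦ C
    B ↦ AB
    C ↦ B
    D ↦ DA

A->C, B->AB, C->B, D->DA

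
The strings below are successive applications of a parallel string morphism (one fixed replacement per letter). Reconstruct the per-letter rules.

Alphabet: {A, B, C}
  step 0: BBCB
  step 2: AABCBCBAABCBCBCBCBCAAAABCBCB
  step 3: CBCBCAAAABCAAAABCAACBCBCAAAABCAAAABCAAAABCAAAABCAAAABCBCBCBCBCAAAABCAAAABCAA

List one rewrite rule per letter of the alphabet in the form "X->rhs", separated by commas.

A->CB, B->CAA, C->AAB

  step 2 ⇒ step 3: AABCBCBAABCBCBCBCBCAAAABCBCB ⇒ CB·CB·CAA·AAB·CAA·AAB·CAA·CB·CB·CAA·AAB·CAA·AAB·CAA·AAB·CAA·AAB·CAA·AAB·CB·CB·CB·CB·CAA·AAB·CAA·AAB·CAA
    A ↦ CB
    B ↦ CAA
    C ↦ AAB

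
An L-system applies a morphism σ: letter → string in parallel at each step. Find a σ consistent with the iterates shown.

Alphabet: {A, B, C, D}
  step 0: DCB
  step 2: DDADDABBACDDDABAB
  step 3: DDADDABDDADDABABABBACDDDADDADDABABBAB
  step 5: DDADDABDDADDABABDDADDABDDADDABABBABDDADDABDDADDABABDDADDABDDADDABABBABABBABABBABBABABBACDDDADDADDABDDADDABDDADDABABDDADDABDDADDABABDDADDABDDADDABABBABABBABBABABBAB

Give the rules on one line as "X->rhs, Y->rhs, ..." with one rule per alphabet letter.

  step 2 ⇒ step 3: DDADDABBACDDDABAB ⇒ DDA·DDA·B·DDA·DDA·B·AB·AB·B·ACD·DDA·DDA·DDA·B·AB·B·AB
    A ↦ B
    B ↦ AB
    C ↦ ACD
    D ↦ DDA

A->B, B->AB, C->ACD, D->DDA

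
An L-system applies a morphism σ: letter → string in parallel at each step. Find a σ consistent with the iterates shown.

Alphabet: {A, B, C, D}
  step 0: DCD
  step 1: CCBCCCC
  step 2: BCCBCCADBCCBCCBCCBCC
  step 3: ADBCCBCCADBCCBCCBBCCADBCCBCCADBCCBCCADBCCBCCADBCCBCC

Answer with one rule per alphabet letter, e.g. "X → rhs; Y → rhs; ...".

  step 2 ⇒ step 3: BCCBCCADBCCBCCBCCBCC ⇒ AD·BCC·BCC·AD·BCC·BCC·BB·CC·AD·BCC·BCC·AD·BCC·BCC·AD·BCC·BCC·AD·BCC·BCC
    A ↦ BB
    B ↦ AD
    C ↦ BCC
    D ↦ CC

A->BB, B->AD, C->BCC, D->CC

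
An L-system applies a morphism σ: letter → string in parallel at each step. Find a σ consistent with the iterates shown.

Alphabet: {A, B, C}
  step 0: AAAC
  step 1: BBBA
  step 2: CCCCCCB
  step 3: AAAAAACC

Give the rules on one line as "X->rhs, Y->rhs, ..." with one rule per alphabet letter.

  step 2 ⇒ step 3: CCCCCCB ⇒ A·A·A·A·A·A·CC
    B ↦ CC
    C ↦ A
  step 0 ⇒ step 1: AAAC ⇒ B·B·B·A
    A ↦ B

A->B, B->CC, C->A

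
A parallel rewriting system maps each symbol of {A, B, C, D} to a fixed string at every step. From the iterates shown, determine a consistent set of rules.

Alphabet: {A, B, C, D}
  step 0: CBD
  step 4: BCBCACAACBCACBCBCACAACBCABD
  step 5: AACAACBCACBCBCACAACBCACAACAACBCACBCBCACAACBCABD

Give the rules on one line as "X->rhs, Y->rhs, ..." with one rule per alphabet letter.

  step 4 ⇒ step 5: BCBCACAACBCACBCBCACAACBCABD ⇒ A·AC·A·AC·BC·AC·BC·BC·AC·A·AC·BC·AC·A·AC·A·AC·BC·AC·BC·BC·AC·A·AC·BC·A·BD
    A ↦ BC
    B ↦ A
    C ↦ AC
    D ↦ BD

A->BC, B->A, C->AC, D->BD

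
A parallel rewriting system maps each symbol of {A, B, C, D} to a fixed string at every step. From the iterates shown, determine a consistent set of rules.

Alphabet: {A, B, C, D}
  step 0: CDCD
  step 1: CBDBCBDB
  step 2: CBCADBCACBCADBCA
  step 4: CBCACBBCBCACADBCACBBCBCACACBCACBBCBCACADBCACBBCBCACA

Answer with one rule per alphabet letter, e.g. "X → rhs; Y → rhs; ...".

A->B, B->CA, C->CB, D->DB

  step 1 ⇒ step 2: CBDBCBDB ⇒ CB·CA·DB·CA·CB·CA·DB·CA
    B ↦ CA
    C ↦ CB
    D ↦ DB
    A ↦ B  (constrained at step 2)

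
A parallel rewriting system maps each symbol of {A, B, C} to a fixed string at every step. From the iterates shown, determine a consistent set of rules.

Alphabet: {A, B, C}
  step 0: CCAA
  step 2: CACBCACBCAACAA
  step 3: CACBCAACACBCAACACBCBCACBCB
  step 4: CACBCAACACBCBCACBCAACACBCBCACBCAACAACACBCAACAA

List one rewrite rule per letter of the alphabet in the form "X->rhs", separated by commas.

  step 3 ⇒ step 4: CACBCAACACBCAACACBCBCACBCB ⇒ CA·CB·CA·A·CA·CB·CB·CA·CB·CA·A·CA·CB·CB·CA·CB·CA·A·CA·A·CA·CB·CA·A·CA·A
    A ↦ CB
    B ↦ A
    C ↦ CA

A->CB, B->A, C->CA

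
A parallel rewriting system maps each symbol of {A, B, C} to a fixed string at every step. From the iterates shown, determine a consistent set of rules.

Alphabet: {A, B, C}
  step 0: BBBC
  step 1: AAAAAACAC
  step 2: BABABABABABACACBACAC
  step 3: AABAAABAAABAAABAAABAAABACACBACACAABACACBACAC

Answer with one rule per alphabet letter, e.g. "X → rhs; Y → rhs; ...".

A->BA, B->AA, C->CAC

  step 2 ⇒ step 3: BABABABABABACACBACAC ⇒ AA·BA·AA·BA·AA·BA·AA·BA·AA·BA·AA·BA·CAC·BA·CAC·AA·BA·CAC·BA·CAC
    A ↦ BA
    B ↦ AA
    C ↦ CAC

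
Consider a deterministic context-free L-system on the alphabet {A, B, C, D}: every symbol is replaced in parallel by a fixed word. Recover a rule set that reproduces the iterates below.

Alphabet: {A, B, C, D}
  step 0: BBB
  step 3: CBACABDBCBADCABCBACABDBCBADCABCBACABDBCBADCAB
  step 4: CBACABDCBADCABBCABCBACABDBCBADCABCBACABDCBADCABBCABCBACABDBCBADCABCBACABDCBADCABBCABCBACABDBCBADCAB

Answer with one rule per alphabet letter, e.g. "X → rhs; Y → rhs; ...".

A->D, B->CAB, C->CBA, D->B

  step 3 ⇒ step 4: CBACABDBCBADCABCBACABDBCBADCABCBACABDBCBADCAB ⇒ CBA·CAB·D·CBA·D·CAB·B·CAB·CBA·CAB·D·B·CBA·D·CAB·CBA·CAB·D·CBA·D·CAB·B·CAB·CBA·CAB·D·B·CBA·D·CAB·CBA·CAB·D·CBA·D·CAB·B·CAB·CBA·CAB·D·B·CBA·D·CAB
    A ↦ D
    B ↦ CAB
    C ↦ CBA
    D ↦ B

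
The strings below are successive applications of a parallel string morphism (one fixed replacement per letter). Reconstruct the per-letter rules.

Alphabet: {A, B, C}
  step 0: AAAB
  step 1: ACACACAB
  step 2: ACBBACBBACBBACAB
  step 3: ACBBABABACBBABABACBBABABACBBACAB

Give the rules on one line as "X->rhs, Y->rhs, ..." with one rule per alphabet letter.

A->AC, B->AB, C->BB

  step 2 ⇒ step 3: ACBBACBBACBBACAB ⇒ AC·BB·AB·AB·AC·BB·AB·AB·AC·BB·AB·AB·AC·BB·AC·AB
    A ↦ AC
    B ↦ AB
    C ↦ BB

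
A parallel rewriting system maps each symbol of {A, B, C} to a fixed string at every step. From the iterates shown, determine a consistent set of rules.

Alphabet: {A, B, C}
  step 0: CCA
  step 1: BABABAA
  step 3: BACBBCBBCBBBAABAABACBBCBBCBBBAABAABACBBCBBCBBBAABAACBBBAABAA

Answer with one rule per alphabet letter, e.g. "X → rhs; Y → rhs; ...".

  step 0 ⇒ step 1: CCA ⇒ BA·BA·BAA
    A ↦ BAA
    C ↦ BA
    B ↦ CBB  (constrained at step 1)

A->BAA, B->CBB, C->BA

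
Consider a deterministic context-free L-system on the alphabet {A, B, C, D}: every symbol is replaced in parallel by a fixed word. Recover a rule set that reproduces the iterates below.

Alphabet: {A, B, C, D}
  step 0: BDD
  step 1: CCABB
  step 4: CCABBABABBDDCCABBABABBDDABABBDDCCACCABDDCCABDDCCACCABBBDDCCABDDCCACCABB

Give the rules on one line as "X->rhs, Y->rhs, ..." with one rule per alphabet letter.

  step 0 ⇒ step 1: BDD ⇒ CCA·B·B
    B ↦ CCA
    D ↦ B
    A ↦ BDD  (constrained at step 1)
    C ↦ AB  (constrained at step 1)

A->BDD, B->CCA, C->AB, D->B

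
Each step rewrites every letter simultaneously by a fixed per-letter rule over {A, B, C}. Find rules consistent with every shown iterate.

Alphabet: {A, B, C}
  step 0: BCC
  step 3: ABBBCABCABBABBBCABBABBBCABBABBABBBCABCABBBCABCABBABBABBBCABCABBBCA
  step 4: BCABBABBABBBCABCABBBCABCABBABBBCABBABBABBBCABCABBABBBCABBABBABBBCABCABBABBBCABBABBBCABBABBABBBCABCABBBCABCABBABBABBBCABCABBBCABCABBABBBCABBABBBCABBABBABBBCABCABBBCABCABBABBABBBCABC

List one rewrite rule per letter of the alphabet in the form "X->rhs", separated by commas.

A->BC, B->ABB, C->BCA

  step 3 ⇒ step 4: ABBBCABCABBABBBCABBABBBCABBABBABBBCABCABBBCABCABBABBABBBCABCABBBCA ⇒ BC·ABB·ABB·ABB·BCA·BC·ABB·BCA·BC·ABB·ABB·BC·ABB·ABB·ABB·BCA·BC·ABB·ABB·BC·ABB·ABB·ABB·BCA·BC·ABB·ABB·BC·ABB·ABB·BC·ABB·ABB·ABB·BCA·BC·ABB·BCA·BC·ABB·ABB·ABB·BCA·BC·ABB·BCA·BC·ABB·ABB·BC·ABB·ABB·BC·ABB·ABB·ABB·BCA·BC·ABB·BCA·BC·ABB·ABB·ABB·BCA·BC
    A ↦ BC
    B ↦ ABB
    C ↦ BCA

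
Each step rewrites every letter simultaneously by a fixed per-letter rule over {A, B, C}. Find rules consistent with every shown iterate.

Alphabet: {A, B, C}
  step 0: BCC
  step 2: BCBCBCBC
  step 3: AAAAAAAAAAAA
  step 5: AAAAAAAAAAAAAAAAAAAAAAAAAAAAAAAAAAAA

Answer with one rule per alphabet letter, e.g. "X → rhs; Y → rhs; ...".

  step 2 ⇒ step 3: BCBCBCBC ⇒ AA·A·AA·A·AA·A·AA·A
    B ↦ AA
    C ↦ A
    A ↦ BC  (constrained at step 3)

A->BC, B->AA, C->A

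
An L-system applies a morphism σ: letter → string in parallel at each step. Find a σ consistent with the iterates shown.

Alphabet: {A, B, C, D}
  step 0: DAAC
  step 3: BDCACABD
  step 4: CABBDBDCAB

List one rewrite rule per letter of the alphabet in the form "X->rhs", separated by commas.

  step 3 ⇒ step 4: BDCACABD ⇒ CA·B·B·D·B·D·CA·B
    A ↦ D
    B ↦ CA
    C ↦ B
    D ↦ B

A->D, B->CA, C->B, D->B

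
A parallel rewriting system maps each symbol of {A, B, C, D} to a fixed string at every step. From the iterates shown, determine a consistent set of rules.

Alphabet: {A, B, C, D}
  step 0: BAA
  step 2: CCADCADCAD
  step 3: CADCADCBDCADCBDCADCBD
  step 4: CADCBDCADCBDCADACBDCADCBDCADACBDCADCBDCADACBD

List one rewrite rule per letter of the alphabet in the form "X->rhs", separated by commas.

  step 3 ⇒ step 4: CADCADCBDCADCBDCADCBD ⇒ CAD·C·BD·CAD·C·BD·CAD·AC·BD·CAD·C·BD·CAD·AC·BD·CAD·C·BD·CAD·AC·BD
    A ↦ C
    B ↦ AC
    C ↦ CAD
    D ↦ BD

A->C, B->AC, C->CAD, D->BD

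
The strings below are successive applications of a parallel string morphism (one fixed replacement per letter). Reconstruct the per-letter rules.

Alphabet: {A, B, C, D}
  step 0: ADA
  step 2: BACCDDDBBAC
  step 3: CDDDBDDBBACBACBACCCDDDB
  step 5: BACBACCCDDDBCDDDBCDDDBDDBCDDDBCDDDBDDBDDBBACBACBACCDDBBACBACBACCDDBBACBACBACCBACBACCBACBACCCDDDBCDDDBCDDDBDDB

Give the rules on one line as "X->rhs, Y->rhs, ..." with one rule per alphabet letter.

A->D, B->C, C->DDB, D->BAC

  step 2 ⇒ step 3: BACCDDDBBAC ⇒ C·D·DDB·DDB·BAC·BAC·BAC·C·C·D·DDB
    A ↦ D
    B ↦ C
    C ↦ DDB
    D ↦ BAC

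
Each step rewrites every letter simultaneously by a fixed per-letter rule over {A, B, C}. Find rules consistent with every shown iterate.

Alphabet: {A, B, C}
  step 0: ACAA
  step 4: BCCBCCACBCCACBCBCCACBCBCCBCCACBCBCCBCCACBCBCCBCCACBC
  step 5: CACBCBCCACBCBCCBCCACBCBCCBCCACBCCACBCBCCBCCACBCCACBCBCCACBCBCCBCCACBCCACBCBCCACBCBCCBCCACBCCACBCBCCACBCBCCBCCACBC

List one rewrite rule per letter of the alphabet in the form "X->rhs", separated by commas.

A->C, B->CAC, C->BC

  step 4 ⇒ step 5: BCCBCCACBCCACBCBCCACBCBCCBCCACBCBCCBCCACBCBCCBCCACBC ⇒ CAC·BC·BC·CAC·BC·BC·C·BC·CAC·BC·BC·C·BC·CAC·BC·CAC·BC·BC·C·BC·CAC·BC·CAC·BC·BC·CAC·BC·BC·C·BC·CAC·BC·CAC·BC·BC·CAC·BC·BC·C·BC·CAC·BC·CAC·BC·BC·CAC·BC·BC·C·BC·CAC·BC
    A ↦ C
    B ↦ CAC
    C ↦ BC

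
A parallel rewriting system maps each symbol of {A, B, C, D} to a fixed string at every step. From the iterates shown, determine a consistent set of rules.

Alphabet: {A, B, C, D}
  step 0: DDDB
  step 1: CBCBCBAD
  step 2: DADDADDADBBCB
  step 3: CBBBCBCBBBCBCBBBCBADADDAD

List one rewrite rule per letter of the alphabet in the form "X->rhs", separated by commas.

A->BB, B->AD, C->D, D->CB

  step 2 ⇒ step 3: DADDADDADBBCB ⇒ CB·BB·CB·CB·BB·CB·CB·BB·CB·AD·AD·D·AD
    A ↦ BB
    B ↦ AD
    C ↦ D
    D ↦ CB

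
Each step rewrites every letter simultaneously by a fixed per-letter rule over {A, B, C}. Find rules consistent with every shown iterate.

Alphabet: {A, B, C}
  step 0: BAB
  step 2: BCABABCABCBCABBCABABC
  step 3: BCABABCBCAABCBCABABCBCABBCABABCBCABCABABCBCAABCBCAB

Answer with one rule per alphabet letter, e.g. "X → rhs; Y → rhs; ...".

  step 2 ⇒ step 3: BCABABCABCBCABBCABABC ⇒ BCA·B·ABC·BCA·ABC·BCA·B·ABC·BCA·B·BCA·B·ABC·BCA·BCA·B·ABC·BCA·ABC·BCA·B
    A ↦ ABC
    B ↦ BCA
    C ↦ B

A->ABC, B->BCA, C->B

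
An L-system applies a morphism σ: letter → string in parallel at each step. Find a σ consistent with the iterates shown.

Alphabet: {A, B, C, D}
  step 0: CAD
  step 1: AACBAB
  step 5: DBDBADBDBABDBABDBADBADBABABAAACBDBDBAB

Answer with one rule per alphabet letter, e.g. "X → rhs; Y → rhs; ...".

  step 0 ⇒ step 1: CAD ⇒ AAC·BA·B
    A ↦ BA
    C ↦ AAC
    D ↦ B
    B ↦ D  (constrained at step 1)

A->BA, B->D, C->AAC, D->B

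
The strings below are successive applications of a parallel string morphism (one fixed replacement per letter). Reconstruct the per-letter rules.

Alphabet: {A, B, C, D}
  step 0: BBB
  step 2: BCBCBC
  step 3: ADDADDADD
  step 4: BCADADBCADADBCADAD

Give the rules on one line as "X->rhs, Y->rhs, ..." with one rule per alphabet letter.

  step 3 ⇒ step 4: ADDADDADD ⇒ BC·AD·AD·BC·AD·AD·BC·AD·AD
    A ↦ BC
    D ↦ AD
  step 2 ⇒ step 3: BCBCBC ⇒ A·DD·A·DD·A·DD
    B ↦ A
  step 2 ⇒ step 3: BCBCBC ⇒ A·DD·A·DD·A·DD
    C ↦ DD

A->BC, B->A, C->DD, D->AD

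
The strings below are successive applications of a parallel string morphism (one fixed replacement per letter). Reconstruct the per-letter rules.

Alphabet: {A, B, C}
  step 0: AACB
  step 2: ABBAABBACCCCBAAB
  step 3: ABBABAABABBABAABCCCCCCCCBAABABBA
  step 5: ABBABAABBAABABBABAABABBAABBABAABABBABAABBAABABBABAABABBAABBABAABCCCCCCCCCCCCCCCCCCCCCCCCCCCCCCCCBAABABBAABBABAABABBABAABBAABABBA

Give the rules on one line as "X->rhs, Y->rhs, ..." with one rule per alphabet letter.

  step 2 ⇒ step 3: ABBAABBACCCCBAAB ⇒ AB·BA·BA·AB·AB·BA·BA·AB·CC·CC·CC·CC·BA·AB·AB·BA
    A ↦ AB
    B ↦ BA
    C ↦ CC

A->AB, B->BA, C->CC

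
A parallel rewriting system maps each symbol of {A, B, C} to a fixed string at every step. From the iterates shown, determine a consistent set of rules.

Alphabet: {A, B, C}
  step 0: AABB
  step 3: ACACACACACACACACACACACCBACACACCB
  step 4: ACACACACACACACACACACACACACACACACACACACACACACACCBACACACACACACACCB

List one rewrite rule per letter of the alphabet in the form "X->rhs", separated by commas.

  step 3 ⇒ step 4: ACACACACACACACACACACACCBACACACCB ⇒ AC·AC·AC·AC·AC·AC·AC·AC·AC·AC·AC·AC·AC·AC·AC·AC·AC·AC·AC·AC·AC·AC·AC·CB·AC·AC·AC·AC·AC·AC·AC·CB
    A ↦ AC
    B ↦ CB
    C ↦ AC

A->AC, B->CB, C->AC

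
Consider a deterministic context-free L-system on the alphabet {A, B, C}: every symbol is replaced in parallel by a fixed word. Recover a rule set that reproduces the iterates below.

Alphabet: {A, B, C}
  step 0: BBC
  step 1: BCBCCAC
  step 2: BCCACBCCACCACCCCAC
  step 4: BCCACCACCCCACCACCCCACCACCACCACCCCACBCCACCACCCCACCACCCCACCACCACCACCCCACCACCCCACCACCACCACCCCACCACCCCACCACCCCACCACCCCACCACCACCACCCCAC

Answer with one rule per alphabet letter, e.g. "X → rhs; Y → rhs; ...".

  step 1 ⇒ step 2: BCBCCAC ⇒ BC·CAC·BC·CAC·CAC·CC·CAC
    A ↦ CC
    B ↦ BC
    C ↦ CAC

A->CC, B->BC, C->CAC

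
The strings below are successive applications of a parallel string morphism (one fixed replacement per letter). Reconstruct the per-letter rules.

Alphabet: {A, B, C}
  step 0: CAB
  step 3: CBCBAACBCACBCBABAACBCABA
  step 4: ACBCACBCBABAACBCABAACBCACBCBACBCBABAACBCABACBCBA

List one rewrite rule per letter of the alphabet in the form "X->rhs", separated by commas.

A->BA, B->CBC, C->A

  step 3 ⇒ step 4: CBCBAACBCACBCBABAACBCABA ⇒ A·CBC·A·CBC·BA·BA·A·CBC·A·BA·A·CBC·A·CBC·BA·CBC·BA·BA·A·CBC·A·BA·CBC·BA
    A ↦ BA
    B ↦ CBC
    C ↦ A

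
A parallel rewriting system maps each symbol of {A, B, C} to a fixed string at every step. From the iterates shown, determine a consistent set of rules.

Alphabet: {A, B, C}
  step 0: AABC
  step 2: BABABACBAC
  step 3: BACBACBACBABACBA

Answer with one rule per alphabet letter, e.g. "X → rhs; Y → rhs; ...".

A->C, B->BA, C->BA

  step 2 ⇒ step 3: BABABACBAC ⇒ BA·C·BA·C·BA·C·BA·BA·C·BA
    A ↦ C
    B ↦ BA
    C ↦ BA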